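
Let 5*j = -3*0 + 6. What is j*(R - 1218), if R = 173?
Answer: -1254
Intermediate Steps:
j = 6/5 (j = (-3*0 + 6)/5 = (0 + 6)/5 = (⅕)*6 = 6/5 ≈ 1.2000)
j*(R - 1218) = 6*(173 - 1218)/5 = (6/5)*(-1045) = -1254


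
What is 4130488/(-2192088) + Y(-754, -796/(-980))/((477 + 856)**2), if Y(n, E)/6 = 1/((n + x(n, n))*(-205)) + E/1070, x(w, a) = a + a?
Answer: -1858731886574010135241/986446121943641493225 ≈ -1.8843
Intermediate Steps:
x(w, a) = 2*a
Y(n, E) = -2/(205*n) + 3*E/535 (Y(n, E) = 6*(1/((n + 2*n)*(-205)) + E/1070) = 6*(-1/205/(3*n) + E*(1/1070)) = 6*((1/(3*n))*(-1/205) + E/1070) = 6*(-1/(615*n) + E/1070) = -2/(205*n) + 3*E/535)
4130488/(-2192088) + Y(-754, -796/(-980))/((477 + 856)**2) = 4130488/(-2192088) + ((1/21935)*(-214 + 123*(-796/(-980))*(-754))/(-754))/((477 + 856)**2) = 4130488*(-1/2192088) + ((1/21935)*(-1/754)*(-214 + 123*(-796*(-1/980))*(-754)))/(1333**2) = -516311/274011 + ((1/21935)*(-1/754)*(-214 + 123*(199/245)*(-754)))/1776889 = -516311/274011 + ((1/21935)*(-1/754)*(-214 - 18455658/245))*(1/1776889) = -516311/274011 + ((1/21935)*(-1/754)*(-18508088/245))*(1/1776889) = -516311/274011 + (9254044/2026026275)*(1/1776889) = -516311/274011 + 9254044/3600023801758475 = -1858731886574010135241/986446121943641493225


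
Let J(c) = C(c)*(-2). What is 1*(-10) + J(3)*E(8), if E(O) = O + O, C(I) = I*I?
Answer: -298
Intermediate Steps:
C(I) = I**2
J(c) = -2*c**2 (J(c) = c**2*(-2) = -2*c**2)
E(O) = 2*O
1*(-10) + J(3)*E(8) = 1*(-10) + (-2*3**2)*(2*8) = -10 - 2*9*16 = -10 - 18*16 = -10 - 288 = -298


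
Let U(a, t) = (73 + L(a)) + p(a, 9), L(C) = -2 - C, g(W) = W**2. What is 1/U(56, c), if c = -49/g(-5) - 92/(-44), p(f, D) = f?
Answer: 1/71 ≈ 0.014085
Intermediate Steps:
c = 36/275 (c = -49/((-5)**2) - 92/(-44) = -49/25 - 92*(-1/44) = -49*1/25 + 23/11 = -49/25 + 23/11 = 36/275 ≈ 0.13091)
U(a, t) = 71 (U(a, t) = (73 + (-2 - a)) + a = (71 - a) + a = 71)
1/U(56, c) = 1/71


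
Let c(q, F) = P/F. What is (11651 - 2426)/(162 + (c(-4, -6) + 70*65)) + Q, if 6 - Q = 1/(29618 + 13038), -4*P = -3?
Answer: 853032175/107194528 ≈ 7.9578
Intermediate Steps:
P = ¾ (P = -¼*(-3) = ¾ ≈ 0.75000)
c(q, F) = 3/(4*F)
Q = 255935/42656 (Q = 6 - 1/(29618 + 13038) = 6 - 1/42656 = 255935/42656 ≈ 6.0000)
(11651 - 2426)/(162 + (c(-4, -6) + 70*65)) + Q = (11651 - 2426)/(162 + ((¾)/(-6) + 70*65)) + 255935/42656 = 9225/(162 + ((¾)*(-⅙) + 4550)) + 255935/42656 = 9225/(162 + (-⅛ + 4550)) + 255935/42656 = 9225/(162 + 36399/8) + 255935/42656 = 9225/(37695/8) + 255935/42656 = 9225*(8/37695) + 255935/42656 = 4920/2513 + 255935/42656 = 853032175/107194528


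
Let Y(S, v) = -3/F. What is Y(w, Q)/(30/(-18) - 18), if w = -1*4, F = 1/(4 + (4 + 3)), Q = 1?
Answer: 99/59 ≈ 1.6780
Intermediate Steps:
F = 1/11 (F = 1/(4 + 7) = 1/11 ≈ 0.090909)
w = -4
Y(S, v) = -33 (Y(S, v) = -3/1/11 = -3*11 = -33)
Y(w, Q)/(30/(-18) - 18) = -33/(30/(-18) - 18) = -33/(30*(-1/18) - 18) = -33/(-5/3 - 18) = -33/(-59/3) = -3/59*(-33) = 99/59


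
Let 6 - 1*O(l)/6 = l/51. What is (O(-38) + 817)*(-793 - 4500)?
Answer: -77156061/17 ≈ -4.5386e+6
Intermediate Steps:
O(l) = 36 - 2*l/17 (O(l) = 36 - 6*l/51 = 36 - 2*l/17)
(O(-38) + 817)*(-793 - 4500) = ((36 - 2/17*(-38)) + 817)*(-793 - 4500) = ((36 + 76/17) + 817)*(-5293) = (688/17 + 817)*(-5293) = (14577/17)*(-5293) = -77156061/17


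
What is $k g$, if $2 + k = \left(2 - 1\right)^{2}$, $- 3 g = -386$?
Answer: $- \frac{386}{3} \approx -128.67$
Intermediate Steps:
$g = \frac{386}{3}$ ($g = \left(- \frac{1}{3}\right) \left(-386\right) = \frac{386}{3} \approx 128.67$)
$k = -1$ ($k = -2 + \left(2 - 1\right)^{2} = -2 + 1^{2} = -2 + 1 = -1$)
$k g = \left(-1\right) \frac{386}{3} = - \frac{386}{3}$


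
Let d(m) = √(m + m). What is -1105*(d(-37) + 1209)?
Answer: -1335945 - 1105*I*√74 ≈ -1.3359e+6 - 9505.6*I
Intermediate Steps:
d(m) = √2*√m (d(m) = √(2*m) = √2*√m)
-1105*(d(-37) + 1209) = -1105*(√2*√(-37) + 1209) = -1105*(√2*(I*√37) + 1209) = -1105*(I*√74 + 1209) = -1105*(1209 + I*√74) = -1335945 - 1105*I*√74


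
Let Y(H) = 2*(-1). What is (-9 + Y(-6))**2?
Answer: 121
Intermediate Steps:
Y(H) = -2
(-9 + Y(-6))**2 = (-9 - 2)**2 = (-11)**2 = 121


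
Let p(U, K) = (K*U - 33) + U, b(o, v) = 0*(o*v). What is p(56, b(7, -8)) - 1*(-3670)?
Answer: 3693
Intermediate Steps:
b(o, v) = 0
p(U, K) = -33 + U + K*U (p(U, K) = (-33 + K*U) + U = -33 + U + K*U)
p(56, b(7, -8)) - 1*(-3670) = (-33 + 56 + 0*56) - 1*(-3670) = (-33 + 56 + 0) + 3670 = 23 + 3670 = 3693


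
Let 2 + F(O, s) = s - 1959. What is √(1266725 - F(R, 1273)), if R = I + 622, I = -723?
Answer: √1267413 ≈ 1125.8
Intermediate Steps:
R = -101 (R = -723 + 622 = -101)
F(O, s) = -1961 + s (F(O, s) = -2 + (s - 1959) = -2 + (-1959 + s) = -1961 + s)
√(1266725 - F(R, 1273)) = √(1266725 - (-1961 + 1273)) = √(1266725 - 1*(-688)) = √(1266725 + 688) = √1267413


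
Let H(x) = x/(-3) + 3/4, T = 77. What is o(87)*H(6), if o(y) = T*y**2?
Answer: -2914065/4 ≈ -7.2852e+5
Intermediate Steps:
o(y) = 77*y**2
H(x) = 3/4 - x/3 (H(x) = x*(-1/3) + 3*(1/4) = -x/3 + 3/4 = 3/4 - x/3)
o(87)*H(6) = (77*87**2)*(3/4 - 1/3*6) = (77*7569)*(3/4 - 2) = 582813*(-5/4) = -2914065/4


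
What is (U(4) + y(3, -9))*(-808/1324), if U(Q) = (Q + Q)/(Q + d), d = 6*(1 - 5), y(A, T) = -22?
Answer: 22624/1655 ≈ 13.670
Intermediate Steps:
d = -24 (d = 6*(-4) = -24)
U(Q) = 2*Q/(-24 + Q) (U(Q) = (Q + Q)/(Q - 24) = (2*Q)/(-24 + Q) = 2*Q/(-24 + Q))
(U(4) + y(3, -9))*(-808/1324) = (2*4/(-24 + 4) - 22)*(-808/1324) = (2*4/(-20) - 22)*(-808*1/1324) = (2*4*(-1/20) - 22)*(-202/331) = (-2/5 - 22)*(-202/331) = -112/5*(-202/331) = 22624/1655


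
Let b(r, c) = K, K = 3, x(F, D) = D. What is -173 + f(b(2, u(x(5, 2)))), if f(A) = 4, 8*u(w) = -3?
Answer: -169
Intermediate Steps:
u(w) = -3/8 (u(w) = (⅛)*(-3) = -3/8)
b(r, c) = 3
-173 + f(b(2, u(x(5, 2)))) = -173 + 4 = -169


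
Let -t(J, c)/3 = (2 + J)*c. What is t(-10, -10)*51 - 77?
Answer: -12317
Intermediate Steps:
t(J, c) = -3*c*(2 + J) (t(J, c) = -3*(2 + J)*c = -3*c*(2 + J))
t(-10, -10)*51 - 77 = -3*(-10)*(2 - 10)*51 - 77 = -3*(-10)*(-8)*51 - 77 = -240*51 - 77 = -12240 - 77 = -12317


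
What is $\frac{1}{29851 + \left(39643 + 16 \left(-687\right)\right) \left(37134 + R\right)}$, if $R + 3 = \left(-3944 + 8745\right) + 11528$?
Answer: $\frac{1}{1531712311} \approx 6.5286 \cdot 10^{-10}$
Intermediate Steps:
$R = 16326$ ($R = -3 + \left(\left(-3944 + 8745\right) + 11528\right) = -3 + \left(4801 + 11528\right) = -3 + 16329 = 16326$)
$\frac{1}{29851 + \left(39643 + 16 \left(-687\right)\right) \left(37134 + R\right)} = \frac{1}{29851 + \left(39643 + 16 \left(-687\right)\right) \left(37134 + 16326\right)} = \frac{1}{29851 + \left(39643 - 10992\right) 53460} = \frac{1}{29851 + 28651 \cdot 53460} = \frac{1}{29851 + 1531682460} = \frac{1}{1531712311}$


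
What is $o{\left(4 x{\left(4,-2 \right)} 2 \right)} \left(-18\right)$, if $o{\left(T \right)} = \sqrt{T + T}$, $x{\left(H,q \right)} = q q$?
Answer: $-144$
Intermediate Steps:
$x{\left(H,q \right)} = q^{2}$
$o{\left(T \right)} = \sqrt{2} \sqrt{T}$ ($o{\left(T \right)} = \sqrt{2 T} = \sqrt{2} \sqrt{T}$)
$o{\left(4 x{\left(4,-2 \right)} 2 \right)} \left(-18\right) = \sqrt{2} \sqrt{4 \left(-2\right)^{2} \cdot 2} \left(-18\right) = \sqrt{2} \sqrt{4 \cdot 4 \cdot 2} \left(-18\right) = \sqrt{2} \sqrt{16 \cdot 2} \left(-18\right) = \sqrt{2} \sqrt{32} \left(-18\right) = \sqrt{2} \cdot 4 \sqrt{2} \left(-18\right) = 8 \left(-18\right) = -144$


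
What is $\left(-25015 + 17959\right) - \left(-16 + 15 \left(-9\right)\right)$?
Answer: $-6905$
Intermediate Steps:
$\left(-25015 + 17959\right) - \left(-16 + 15 \left(-9\right)\right) = -7056 - \left(-16 - 135\right) = -7056 - -151 = -7056 + 151 = -6905$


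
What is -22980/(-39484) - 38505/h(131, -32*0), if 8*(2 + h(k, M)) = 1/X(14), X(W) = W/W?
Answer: 202716601/9871 ≈ 20537.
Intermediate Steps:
X(W) = 1
h(k, M) = -15/8 (h(k, M) = -2 + (1/8)/1 = -2 + (1/8)*1 = -2 + 1/8 = -15/8)
-22980/(-39484) - 38505/h(131, -32*0) = -22980/(-39484) - 38505/(-15/8) = -22980*(-1/39484) - 38505*(-8/15) = 5745/9871 + 20536 = 202716601/9871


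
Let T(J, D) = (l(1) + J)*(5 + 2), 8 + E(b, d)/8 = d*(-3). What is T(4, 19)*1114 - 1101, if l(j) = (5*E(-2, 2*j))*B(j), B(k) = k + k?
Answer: -8703669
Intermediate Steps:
B(k) = 2*k
E(b, d) = -64 - 24*d (E(b, d) = -64 + 8*(d*(-3)) = -64 + 8*(-3*d) = -64 - 24*d)
l(j) = 2*j*(-320 - 240*j) (l(j) = (5*(-64 - 48*j))*(2*j) = (-320 - 240*j)*(2*j) = 2*j*(-320 - 240*j))
T(J, D) = -7840 + 7*J (T(J, D) = (-160*1*(4 + 3*1) + J)*(5 + 2) = (-160*1*(4 + 3) + J)*7 = (-160*1*7 + J)*7 = (-1120 + J)*7 = -7840 + 7*J)
T(4, 19)*1114 - 1101 = (-7840 + 7*4)*1114 - 1101 = (-7840 + 28)*1114 - 1101 = -7812*1114 - 1101 = -8702568 - 1101 = -8703669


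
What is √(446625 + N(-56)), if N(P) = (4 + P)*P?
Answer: √449537 ≈ 670.48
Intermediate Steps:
N(P) = P*(4 + P)
√(446625 + N(-56)) = √(446625 - 56*(4 - 56)) = √(446625 - 56*(-52)) = √(446625 + 2912) = √449537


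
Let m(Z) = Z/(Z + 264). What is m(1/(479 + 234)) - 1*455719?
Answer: -85781354526/188233 ≈ -4.5572e+5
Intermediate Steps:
m(Z) = Z/(264 + Z)
m(1/(479 + 234)) - 1*455719 = 1/((479 + 234)*(264 + 1/(479 + 234))) - 1*455719 = 1/(713*(264 + 1/713)) - 455719 = 1/(713*(188233/713)) - 455719 = (1/713)*(713/188233) - 455719 = 1/188233 - 455719 = -85781354526/188233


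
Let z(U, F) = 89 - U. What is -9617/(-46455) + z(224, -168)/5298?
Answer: 91369/503310 ≈ 0.18154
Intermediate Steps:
-9617/(-46455) + z(224, -168)/5298 = -9617/(-46455) + (89 - 1*224)/5298 = -9617*(-1/46455) + (89 - 224)*(1/5298) = 59/285 - 135*1/5298 = 59/285 - 45/1766 = 91369/503310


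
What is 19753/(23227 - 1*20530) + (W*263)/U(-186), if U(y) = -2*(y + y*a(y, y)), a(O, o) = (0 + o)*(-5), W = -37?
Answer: 24425991/3347876 ≈ 7.2960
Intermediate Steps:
a(O, o) = -5*o (a(O, o) = o*(-5) = -5*o)
U(y) = -2*y + 10*y**2 (U(y) = -2*(y + y*(-5*y)) = -2*(y - 5*y**2) = -2*y + 10*y**2)
19753/(23227 - 1*20530) + (W*263)/U(-186) = 19753/(23227 - 1*20530) + (-37*263)/((2*(-186)*(-1 + 5*(-186)))) = 19753/(23227 - 20530) - 9731*(-1/(372*(-1 - 930))) = 19753/2697 - 9731/(2*(-186)*(-931)) = 19753*(1/2697) - 9731/346332 = 19753/2697 - 9731*1/346332 = 19753/2697 - 9731/346332 = 24425991/3347876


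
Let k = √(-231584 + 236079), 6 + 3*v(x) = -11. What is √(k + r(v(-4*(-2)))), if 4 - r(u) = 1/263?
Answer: √(276413 + 69169*√4495)/263 ≈ 8.4286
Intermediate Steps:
v(x) = -17/3 (v(x) = -2 + (⅓)*(-11) = -2 - 11/3 = -17/3)
r(u) = 1051/263 (r(u) = 4 - 1/263 = 1051/263)
k = √4495 ≈ 67.045
√(k + r(v(-4*(-2)))) = √(√4495 + 1051/263) = √(1051/263 + √4495)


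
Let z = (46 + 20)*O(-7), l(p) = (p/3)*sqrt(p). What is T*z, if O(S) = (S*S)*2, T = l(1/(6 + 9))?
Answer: 2156*sqrt(15)/225 ≈ 37.112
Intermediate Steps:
l(p) = p**(3/2)/3 (l(p) = (p*(1/3))*sqrt(p) = (p/3)*sqrt(p) = p**(3/2)/3)
T = sqrt(15)/675 (T = (1/(6 + 9))**(3/2)/3 = (1/15)**(3/2)/3 = (sqrt(15)/225)/3 = sqrt(15)/675 ≈ 0.0057378)
O(S) = 2*S**2 (O(S) = S**2*2 = 2*S**2)
z = 6468 (z = (46 + 20)*(2*(-7)**2) = 66*(2*49) = 66*98 = 6468)
T*z = (sqrt(15)/675)*6468 = 2156*sqrt(15)/225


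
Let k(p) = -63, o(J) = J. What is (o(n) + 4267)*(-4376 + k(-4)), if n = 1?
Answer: -18945652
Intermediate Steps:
(o(n) + 4267)*(-4376 + k(-4)) = (1 + 4267)*(-4376 - 63) = 4268*(-4439) = -18945652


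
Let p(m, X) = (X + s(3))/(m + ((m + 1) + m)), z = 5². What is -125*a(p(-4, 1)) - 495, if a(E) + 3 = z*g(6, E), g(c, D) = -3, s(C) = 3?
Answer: 9255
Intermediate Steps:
z = 25
p(m, X) = (3 + X)/(1 + 3*m) (p(m, X) = (X + 3)/(m + ((m + 1) + m)) = (3 + X)/(m + ((1 + m) + m)) = (3 + X)/(m + (1 + 2*m)) = (3 + X)/(1 + 3*m))
a(E) = -78 (a(E) = -3 + 25*(-3) = -3 - 75 = -78)
-125*a(p(-4, 1)) - 495 = -125*(-78) - 495 = 9750 - 495 = 9255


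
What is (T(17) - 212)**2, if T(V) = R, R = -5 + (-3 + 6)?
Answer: 45796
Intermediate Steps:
R = -2 (R = -5 + 3 = -2)
T(V) = -2
(T(17) - 212)**2 = (-2 - 212)**2 = (-214)**2 = 45796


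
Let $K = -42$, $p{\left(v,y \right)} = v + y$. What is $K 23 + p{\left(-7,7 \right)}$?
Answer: $-966$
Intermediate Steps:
$K 23 + p{\left(-7,7 \right)} = \left(-42\right) 23 + \left(-7 + 7\right) = -966 + 0 = -966$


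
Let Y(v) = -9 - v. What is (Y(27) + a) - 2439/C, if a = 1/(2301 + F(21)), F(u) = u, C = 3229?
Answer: -275578697/7497738 ≈ -36.755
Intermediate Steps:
a = 1/2322 (a = 1/(2301 + 21) = 1/2322 ≈ 0.00043066)
(Y(27) + a) - 2439/C = ((-9 - 1*27) + 1/2322) - 2439/3229 = ((-9 - 27) + 1/2322) - 2439*1/3229 = (-36 + 1/2322) - 2439/3229 = -83591/2322 - 2439/3229 = -275578697/7497738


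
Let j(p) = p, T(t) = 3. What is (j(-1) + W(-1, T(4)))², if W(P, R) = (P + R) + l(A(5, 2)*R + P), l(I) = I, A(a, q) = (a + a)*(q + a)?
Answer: 44100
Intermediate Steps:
A(a, q) = 2*a*(a + q) (A(a, q) = (2*a)*(a + q) = 2*a*(a + q))
W(P, R) = 2*P + 71*R (W(P, R) = (P + R) + ((2*5*(5 + 2))*R + P) = (P + R) + ((2*5*7)*R + P) = (P + R) + (70*R + P) = (P + R) + (P + 70*R) = 2*P + 71*R)
(j(-1) + W(-1, T(4)))² = (-1 + (2*(-1) + 71*3))² = (-1 + (-2 + 213))² = (-1 + 211)² = 210² = 44100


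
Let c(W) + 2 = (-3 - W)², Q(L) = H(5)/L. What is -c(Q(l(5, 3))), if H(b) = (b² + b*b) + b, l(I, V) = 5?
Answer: -194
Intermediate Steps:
H(b) = b + 2*b² (H(b) = (b² + b²) + b = 2*b² + b = b + 2*b²)
Q(L) = 55/L (Q(L) = (5*(1 + 2*5))/L = (5*(1 + 10))/L = (5*11)/L = 55/L)
c(W) = -2 + (-3 - W)²
-c(Q(l(5, 3))) = -(-2 + (3 + 55/5)²) = -(-2 + (3 + 55*(⅕))²) = -(-2 + (3 + 11)²) = -(-2 + 14²) = -(-2 + 196) = -1*194 = -194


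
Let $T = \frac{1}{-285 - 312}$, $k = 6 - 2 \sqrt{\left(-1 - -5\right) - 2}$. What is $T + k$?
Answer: $\frac{3581}{597} - 2 \sqrt{2} \approx 3.1699$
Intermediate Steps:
$k = 6 - 2 \sqrt{2}$ ($k = 6 - 2 \sqrt{\left(-1 + 5\right) - 2} = 6 - 2 \sqrt{4 - 2} = 6 - 2 \sqrt{2} \approx 3.1716$)
$T = - \frac{1}{597}$ ($T = \frac{1}{-597} = - \frac{1}{597} \approx -0.001675$)
$T + k = - \frac{1}{597} + \left(6 - 2 \sqrt{2}\right) = \frac{3581}{597} - 2 \sqrt{2}$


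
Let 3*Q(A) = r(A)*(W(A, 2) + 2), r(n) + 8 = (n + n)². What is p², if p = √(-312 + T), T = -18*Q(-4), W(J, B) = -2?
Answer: -312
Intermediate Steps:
r(n) = -8 + 4*n² (r(n) = -8 + (n + n)² = -8 + (2*n)² = -8 + 4*n²)
Q(A) = 0 (Q(A) = ((-8 + 4*A²)*(-2 + 2))/3 = ((-8 + 4*A²)*0)/3 = (⅓)*0 = 0)
T = 0 (T = -18*0 = 0)
p = 2*I*√78 (p = √(-312 + 0) = √(-312) = 2*I*√78 ≈ 17.664*I)
p² = (2*I*√78)² = -312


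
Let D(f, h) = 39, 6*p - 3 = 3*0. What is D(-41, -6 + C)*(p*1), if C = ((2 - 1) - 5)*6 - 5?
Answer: 39/2 ≈ 19.500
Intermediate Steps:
p = 1/2 (p = 1/2 + (3*0)/6 = 1/2 + (1/6)*0 = 1/2 + 0 = 1/2 ≈ 0.50000)
C = -29 (C = (1 - 5)*6 - 5 = -4*6 - 5 = -24 - 5 = -29)
D(-41, -6 + C)*(p*1) = 39*((1/2)*1) = 39*(1/2) = 39/2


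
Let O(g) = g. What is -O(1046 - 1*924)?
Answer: -122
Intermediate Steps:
-O(1046 - 1*924) = -(1046 - 1*924) = -(1046 - 924) = -1*122 = -122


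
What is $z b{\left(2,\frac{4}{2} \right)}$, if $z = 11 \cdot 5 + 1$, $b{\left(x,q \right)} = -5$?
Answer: $-280$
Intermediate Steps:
$z = 56$ ($z = 55 + 1 = 56$)
$z b{\left(2,\frac{4}{2} \right)} = 56 \left(-5\right) = -280$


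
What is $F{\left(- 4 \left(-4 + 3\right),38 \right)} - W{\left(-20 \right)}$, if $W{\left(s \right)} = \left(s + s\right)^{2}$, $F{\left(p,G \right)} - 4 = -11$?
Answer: $-1607$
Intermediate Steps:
$F{\left(p,G \right)} = -7$ ($F{\left(p,G \right)} = 4 - 11 = -7$)
$W{\left(s \right)} = 4 s^{2}$ ($W{\left(s \right)} = \left(2 s\right)^{2} = 4 s^{2}$)
$F{\left(- 4 \left(-4 + 3\right),38 \right)} - W{\left(-20 \right)} = -7 - 4 \left(-20\right)^{2} = -7 - 4 \cdot 400 = -7 - 1600 = -1607$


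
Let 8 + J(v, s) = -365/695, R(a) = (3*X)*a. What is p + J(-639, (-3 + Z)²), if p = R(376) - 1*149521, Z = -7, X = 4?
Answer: -20157436/139 ≈ -1.4502e+5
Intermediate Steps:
R(a) = 12*a (R(a) = (3*4)*a = 12*a)
p = -145009 (p = 12*376 - 1*149521 = 4512 - 149521 = -145009)
J(v, s) = -1185/139 (J(v, s) = -8 - 365/695 = -8 - 365*1/695 = -8 - 73/139 = -1185/139)
p + J(-639, (-3 + Z)²) = -145009 - 1185/139 = -20157436/139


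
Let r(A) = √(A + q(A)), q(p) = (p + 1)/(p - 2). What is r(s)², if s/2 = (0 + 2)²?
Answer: 19/2 ≈ 9.5000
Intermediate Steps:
q(p) = (1 + p)/(-2 + p)
s = 8 (s = 2*(0 + 2)² = 2*2² = 2*4 = 8)
r(A) = √(A + (1 + A)/(-2 + A))
r(s)² = (√((1 + 8² - 1*8)/(-2 + 8)))² = (√((1 + 64 - 8)/6))² = (√((⅙)*57))² = (√(19/2))² = (√38/2)² = 19/2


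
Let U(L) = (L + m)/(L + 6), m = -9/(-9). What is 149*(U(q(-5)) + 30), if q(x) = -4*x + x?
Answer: 96254/21 ≈ 4583.5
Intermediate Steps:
m = 1 (m = -9*(-⅑) = 1)
q(x) = -3*x
U(L) = (1 + L)/(6 + L) (U(L) = (L + 1)/(L + 6) = (1 + L)/(6 + L))
149*(U(q(-5)) + 30) = 149*((1 - 3*(-5))/(6 - 3*(-5)) + 30) = 149*((1 + 15)/(6 + 15) + 30) = 149*(16/21 + 30) = 149*(646/21) = 96254/21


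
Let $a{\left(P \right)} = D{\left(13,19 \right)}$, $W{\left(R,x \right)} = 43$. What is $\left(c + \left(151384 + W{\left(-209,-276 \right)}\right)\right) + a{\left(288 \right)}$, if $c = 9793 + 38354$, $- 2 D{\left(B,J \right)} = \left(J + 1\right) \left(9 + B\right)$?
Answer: $199354$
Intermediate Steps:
$D{\left(B,J \right)} = - \frac{\left(1 + J\right) \left(9 + B\right)}{2}$ ($D{\left(B,J \right)} = - \frac{\left(J + 1\right) \left(9 + B\right)}{2} = - \frac{\left(1 + J\right) \left(9 + B\right)}{2}$)
$a{\left(P \right)} = -220$ ($a{\left(P \right)} = - \frac{9}{2} - \frac{171}{2} - \frac{13}{2} - \frac{13}{2} \cdot 19 = - \frac{9}{2} - \frac{171}{2} - \frac{13}{2} - \frac{247}{2} = -220$)
$c = 48147$
$\left(c + \left(151384 + W{\left(-209,-276 \right)}\right)\right) + a{\left(288 \right)} = \left(48147 + \left(151384 + 43\right)\right) - 220 = \left(48147 + 151427\right) - 220 = 199574 - 220 = 199354$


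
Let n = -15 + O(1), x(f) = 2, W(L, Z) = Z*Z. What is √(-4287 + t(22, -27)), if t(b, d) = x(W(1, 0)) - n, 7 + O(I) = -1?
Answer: I*√4262 ≈ 65.284*I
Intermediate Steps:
W(L, Z) = Z²
O(I) = -8 (O(I) = -7 - 1 = -8)
n = -23 (n = -15 - 8 = -23)
t(b, d) = 25 (t(b, d) = 2 - 1*(-23) = 2 + 23 = 25)
√(-4287 + t(22, -27)) = √(-4287 + 25) = √(-4262) = I*√4262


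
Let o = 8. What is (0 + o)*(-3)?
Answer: -24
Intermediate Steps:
(0 + o)*(-3) = (0 + 8)*(-3) = 8*(-3) = -24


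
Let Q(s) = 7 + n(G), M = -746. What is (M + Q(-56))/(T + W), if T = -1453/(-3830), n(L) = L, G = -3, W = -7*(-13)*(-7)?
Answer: 2841860/2438257 ≈ 1.1655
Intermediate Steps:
W = -637 (W = 91*(-7) = -637)
T = 1453/3830 (T = -1453*(-1/3830) = 1453/3830 ≈ 0.37937)
Q(s) = 4 (Q(s) = 7 - 3 = 4)
(M + Q(-56))/(T + W) = (-746 + 4)/(1453/3830 - 637) = -742/(-2438257/3830) = -742*(-3830/2438257) = 2841860/2438257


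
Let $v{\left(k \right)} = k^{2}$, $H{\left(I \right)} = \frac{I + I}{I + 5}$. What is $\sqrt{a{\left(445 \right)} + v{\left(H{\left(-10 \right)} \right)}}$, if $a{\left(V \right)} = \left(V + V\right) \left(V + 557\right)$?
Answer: $2 \sqrt{222949} \approx 944.35$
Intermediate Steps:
$H{\left(I \right)} = \frac{2 I}{5 + I}$
$a{\left(V \right)} = 2 V \left(557 + V\right)$
$\sqrt{a{\left(445 \right)} + v{\left(H{\left(-10 \right)} \right)}} = \sqrt{2 \cdot 445 \left(557 + 445\right) + \left(2 \left(-10\right) \frac{1}{5 - 10}\right)^{2}} = \sqrt{2 \cdot 445 \cdot 1002 + \left(2 \left(-10\right) \frac{1}{-5}\right)^{2}} = \sqrt{891780 + \left(2 \left(-10\right) \left(- \frac{1}{5}\right)\right)^{2}} = \sqrt{891780 + 4^{2}} = \sqrt{891780 + 16} = \sqrt{891796} = 2 \sqrt{222949}$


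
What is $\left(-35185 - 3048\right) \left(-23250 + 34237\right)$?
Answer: $-420065971$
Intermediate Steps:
$\left(-35185 - 3048\right) \left(-23250 + 34237\right) = \left(-38233\right) 10987 = -420065971$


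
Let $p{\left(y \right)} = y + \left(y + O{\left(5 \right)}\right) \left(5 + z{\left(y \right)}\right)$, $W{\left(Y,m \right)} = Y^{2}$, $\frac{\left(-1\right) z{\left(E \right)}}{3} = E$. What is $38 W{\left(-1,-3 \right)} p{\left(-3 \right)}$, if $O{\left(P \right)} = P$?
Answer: $950$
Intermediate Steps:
$z{\left(E \right)} = - 3 E$
$p{\left(y \right)} = y + \left(5 + y\right) \left(5 - 3 y\right)$ ($p{\left(y \right)} = y + \left(y + 5\right) \left(5 - 3 y\right) = y + \left(5 + y\right) \left(5 - 3 y\right)$)
$38 W{\left(-1,-3 \right)} p{\left(-3 \right)} = 38 \left(-1\right)^{2} \left(25 - -27 - 3 \left(-3\right)^{2}\right) = 38 \cdot 1 \left(25 + 27 - 27\right) = 38 \left(25 + 27 - 27\right) = 38 \cdot 25 = 950$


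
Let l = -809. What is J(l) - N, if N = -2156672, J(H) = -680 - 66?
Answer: 2155926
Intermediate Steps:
J(H) = -746
J(l) - N = -746 - 1*(-2156672) = -746 + 2156672 = 2155926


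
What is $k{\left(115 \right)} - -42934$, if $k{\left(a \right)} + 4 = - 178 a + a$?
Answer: $22575$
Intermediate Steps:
$k{\left(a \right)} = -4 - 177 a$ ($k{\left(a \right)} = -4 + \left(- 178 a + a\right) = -4 - 177 a$)
$k{\left(115 \right)} - -42934 = \left(-4 - 20355\right) - -42934 = \left(-4 - 20355\right) + 42934 = -20359 + 42934 = 22575$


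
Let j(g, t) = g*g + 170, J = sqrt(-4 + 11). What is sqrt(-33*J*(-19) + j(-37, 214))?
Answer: sqrt(1539 + 627*sqrt(7)) ≈ 56.550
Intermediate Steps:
J = sqrt(7) ≈ 2.6458
j(g, t) = 170 + g**2 (j(g, t) = g**2 + 170 = 170 + g**2)
sqrt(-33*J*(-19) + j(-37, 214)) = sqrt(-33*sqrt(7)*(-19) + (170 + (-37)**2)) = sqrt(627*sqrt(7) + (170 + 1369)) = sqrt(627*sqrt(7) + 1539) = sqrt(1539 + 627*sqrt(7))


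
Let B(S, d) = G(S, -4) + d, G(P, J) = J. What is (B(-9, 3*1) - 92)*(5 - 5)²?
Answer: 0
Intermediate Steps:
B(S, d) = -4 + d
(B(-9, 3*1) - 92)*(5 - 5)² = ((-4 + 3*1) - 92)*(5 - 5)² = ((-4 + 3) - 92)*0² = (-1 - 92)*0 = -93*0 = 0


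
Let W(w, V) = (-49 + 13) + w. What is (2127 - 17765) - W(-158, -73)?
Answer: -15444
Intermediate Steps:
W(w, V) = -36 + w
(2127 - 17765) - W(-158, -73) = (2127 - 17765) - (-36 - 158) = -15638 - 1*(-194) = -15638 + 194 = -15444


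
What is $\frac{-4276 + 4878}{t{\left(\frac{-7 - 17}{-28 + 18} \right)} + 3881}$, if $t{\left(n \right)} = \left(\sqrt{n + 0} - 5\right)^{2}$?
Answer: $\frac{4901785}{31823647} + \frac{15050 \sqrt{15}}{95470941} \approx 0.15464$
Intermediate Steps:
$t{\left(n \right)} = \left(-5 + \sqrt{n}\right)^{2}$ ($t{\left(n \right)} = \left(\sqrt{n} - 5\right)^{2} = \left(-5 + \sqrt{n}\right)^{2}$)
$\frac{-4276 + 4878}{t{\left(\frac{-7 - 17}{-28 + 18} \right)} + 3881} = \frac{-4276 + 4878}{\left(-5 + \sqrt{\frac{-7 - 17}{-28 + 18}}\right)^{2} + 3881} = \frac{602}{\left(-5 + \sqrt{\frac{-7 - 17}{-10}}\right)^{2} + 3881} = \frac{602}{\left(-5 + \sqrt{\left(-7 - 17\right) \left(- \frac{1}{10}\right)}\right)^{2} + 3881} = \frac{602}{\left(-5 + \sqrt{\left(-24\right) \left(- \frac{1}{10}\right)}\right)^{2} + 3881} = \frac{602}{\left(-5 + \sqrt{\frac{12}{5}}\right)^{2} + 3881} = \frac{602}{\left(-5 + \frac{2 \sqrt{15}}{5}\right)^{2} + 3881} = \frac{602}{3881 + \left(-5 + \frac{2 \sqrt{15}}{5}\right)^{2}}$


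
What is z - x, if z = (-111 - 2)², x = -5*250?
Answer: 14019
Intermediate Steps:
x = -1250
z = 12769 (z = (-113)² = 12769)
z - x = 12769 - 1*(-1250) = 12769 + 1250 = 14019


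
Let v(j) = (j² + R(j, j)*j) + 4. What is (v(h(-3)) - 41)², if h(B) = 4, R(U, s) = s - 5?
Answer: 625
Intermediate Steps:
R(U, s) = -5 + s
v(j) = 4 + j² + j*(-5 + j) (v(j) = (j² + (-5 + j)*j) + 4 = (j² + j*(-5 + j)) + 4 = 4 + j² + j*(-5 + j))
(v(h(-3)) - 41)² = ((4 + 4² + 4*(-5 + 4)) - 41)² = ((4 + 16 + 4*(-1)) - 41)² = ((4 + 16 - 4) - 41)² = (16 - 41)² = (-25)² = 625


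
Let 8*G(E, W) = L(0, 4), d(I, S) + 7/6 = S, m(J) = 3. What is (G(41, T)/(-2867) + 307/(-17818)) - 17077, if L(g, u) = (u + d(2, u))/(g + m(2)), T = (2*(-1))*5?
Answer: -62810342719501/3678062832 ≈ -17077.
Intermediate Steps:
d(I, S) = -7/6 + S
T = -10 (T = -2*5 = -10)
L(g, u) = (-7/6 + 2*u)/(3 + g) (L(g, u) = (u + (-7/6 + u))/(g + 3) = (-7/6 + 2*u)/(3 + g))
G(E, W) = 41/144 (G(E, W) = ((-7 + 12*4)/(6*(3 + 0)))/8 = ((⅙)*(-7 + 48)/3)/8 = ((⅙)*(⅓)*41)/8 = (⅛)*(41/18) = 41/144)
(G(41, T)/(-2867) + 307/(-17818)) - 17077 = ((41/144)/(-2867) + 307/(-17818)) - 17077 = ((41/144)*(-1/2867) + 307*(-1/17818)) - 17077 = (-41/412848 - 307/17818) - 17077 = -63737437/3678062832 - 17077 = -62810342719501/3678062832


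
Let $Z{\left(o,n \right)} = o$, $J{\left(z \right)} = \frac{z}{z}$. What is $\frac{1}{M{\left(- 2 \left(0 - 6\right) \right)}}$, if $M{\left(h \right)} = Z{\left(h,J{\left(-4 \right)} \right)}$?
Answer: $\frac{1}{12} \approx 0.083333$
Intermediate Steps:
$J{\left(z \right)} = 1$
$M{\left(h \right)} = h$
$\frac{1}{M{\left(- 2 \left(0 - 6\right) \right)}} = \frac{1}{\left(-2\right) \left(0 - 6\right)} = \frac{1}{\left(-2\right) \left(-6\right)} = \frac{1}{12}$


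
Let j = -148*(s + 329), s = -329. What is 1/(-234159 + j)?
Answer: -1/234159 ≈ -4.2706e-6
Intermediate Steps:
j = 0 (j = -148*(-329 + 329) = -148*0 = 0)
1/(-234159 + j) = 1/(-234159 + 0) = 1/(-234159) = -1/234159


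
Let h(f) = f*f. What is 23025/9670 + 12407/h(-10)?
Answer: 12227819/96700 ≈ 126.45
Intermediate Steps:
h(f) = f**2
23025/9670 + 12407/h(-10) = 23025/9670 + 12407/((-10)**2) = 23025*(1/9670) + 12407/100 = 4605/1934 + 12407*(1/100) = 4605/1934 + 12407/100 = 12227819/96700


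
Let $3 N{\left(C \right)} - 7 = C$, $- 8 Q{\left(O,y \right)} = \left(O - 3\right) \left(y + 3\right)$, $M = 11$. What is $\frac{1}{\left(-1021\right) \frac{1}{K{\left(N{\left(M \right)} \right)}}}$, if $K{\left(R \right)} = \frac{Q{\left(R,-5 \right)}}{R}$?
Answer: $- \frac{1}{8168} \approx -0.00012243$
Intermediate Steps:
$Q{\left(O,y \right)} = - \frac{\left(-3 + O\right) \left(3 + y\right)}{8}$ ($Q{\left(O,y \right)} = - \frac{\left(O - 3\right) \left(y + 3\right)}{8} = - \frac{\left(-3 + O\right) \left(3 + y\right)}{8}$)
$N{\left(C \right)} = \frac{7}{3} + \frac{C}{3}$
$K{\left(R \right)} = \frac{- \frac{3}{4} + \frac{R}{4}}{R}$ ($K{\left(R \right)} = \frac{\frac{9}{8} - \frac{3 R}{8} + \frac{3}{8} \left(-5\right) - \frac{1}{8} R \left(-5\right)}{R} = \frac{\frac{9}{8} - \frac{3 R}{8} - \frac{15}{8} + \frac{5 R}{8}}{R} = \frac{- \frac{3}{4} + \frac{R}{4}}{R}$)
$\frac{1}{\left(-1021\right) \frac{1}{K{\left(N{\left(M \right)} \right)}}} = \frac{1}{\left(-1021\right) \frac{1}{\frac{1}{4} \frac{1}{\frac{7}{3} + \frac{1}{3} \cdot 11} \left(-3 + \left(\frac{7}{3} + \frac{1}{3} \cdot 11\right)\right)}} = \frac{1}{\left(-1021\right) \frac{1}{\frac{1}{4} \frac{1}{\frac{7}{3} + \frac{11}{3}} \left(-3 + \left(\frac{7}{3} + \frac{11}{3}\right)\right)}} = \frac{1}{\left(-1021\right) \frac{1}{\frac{1}{4} \cdot \frac{1}{6} \left(-3 + 6\right)}} = \frac{1}{\left(-1021\right) \frac{1}{\frac{1}{4} \cdot \frac{1}{6} \cdot 3}} = \frac{1}{\left(-1021\right) \frac{1}{\frac{1}{8}}} = \frac{1}{\left(-1021\right) 8} = \frac{1}{-8168} = - \frac{1}{8168}$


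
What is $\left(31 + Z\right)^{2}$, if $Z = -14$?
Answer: $289$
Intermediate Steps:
$\left(31 + Z\right)^{2} = \left(31 - 14\right)^{2} = 17^{2} = 289$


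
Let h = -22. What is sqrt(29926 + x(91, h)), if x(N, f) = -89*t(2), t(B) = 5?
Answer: sqrt(29481) ≈ 171.70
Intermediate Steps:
x(N, f) = -445 (x(N, f) = -89*5 = -445)
sqrt(29926 + x(91, h)) = sqrt(29926 - 445) = sqrt(29481)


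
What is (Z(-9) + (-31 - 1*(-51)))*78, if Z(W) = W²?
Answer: 7878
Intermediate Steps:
(Z(-9) + (-31 - 1*(-51)))*78 = ((-9)² + (-31 - 1*(-51)))*78 = (81 + (-31 + 51))*78 = (81 + 20)*78 = 101*78 = 7878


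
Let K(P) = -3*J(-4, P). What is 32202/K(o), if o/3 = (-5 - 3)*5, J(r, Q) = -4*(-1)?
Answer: -5367/2 ≈ -2683.5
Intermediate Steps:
J(r, Q) = 4
o = -120 (o = 3*((-5 - 3)*5) = 3*(-8*5) = 3*(-40) = -120)
K(P) = -12 (K(P) = -3*4 = -12)
32202/K(o) = 32202/(-12) = 32202*(-1/12) = -5367/2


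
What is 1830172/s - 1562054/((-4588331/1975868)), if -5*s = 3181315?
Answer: 1963761687242554404/2919385247053 ≈ 6.7266e+5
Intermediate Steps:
s = -636263 (s = -1/5*3181315 = -636263)
1830172/s - 1562054/((-4588331/1975868)) = 1830172/(-636263) - 1562054/((-4588331/1975868)) = 1830172*(-1/636263) - 1562054/((-4588331*1/1975868)) = -1830172/636263 - 1562054/(-4588331/1975868) = -1830172/636263 - 1562054*(-1975868/4588331) = -1830172/636263 + 3086412512872/4588331 = 1963761687242554404/2919385247053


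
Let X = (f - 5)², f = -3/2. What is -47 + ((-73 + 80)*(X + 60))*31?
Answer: 88565/4 ≈ 22141.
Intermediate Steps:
f = -3/2 (f = -3*½ = -3/2 ≈ -1.5000)
X = 169/4 (X = (-3/2 - 5)² = (-13/2)² = 169/4 ≈ 42.250)
-47 + ((-73 + 80)*(X + 60))*31 = -47 + ((-73 + 80)*(169/4 + 60))*31 = -47 + (7*(409/4))*31 = -47 + (2863/4)*31 = -47 + 88753/4 = 88565/4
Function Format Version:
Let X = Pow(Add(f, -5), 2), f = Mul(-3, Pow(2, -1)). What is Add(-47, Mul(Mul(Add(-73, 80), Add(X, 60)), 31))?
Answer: Rational(88565, 4) ≈ 22141.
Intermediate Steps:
f = Rational(-3, 2) (f = Mul(-3, Rational(1, 2)) = Rational(-3, 2) ≈ -1.5000)
X = Rational(169, 4) (X = Pow(Add(Rational(-3, 2), -5), 2) = Pow(Rational(-13, 2), 2) = Rational(169, 4) ≈ 42.250)
Add(-47, Mul(Mul(Add(-73, 80), Add(X, 60)), 31)) = Add(-47, Mul(Mul(Add(-73, 80), Add(Rational(169, 4), 60)), 31)) = Add(-47, Mul(Mul(7, Rational(409, 4)), 31)) = Add(-47, Mul(Rational(2863, 4), 31)) = Add(-47, Rational(88753, 4)) = Rational(88565, 4)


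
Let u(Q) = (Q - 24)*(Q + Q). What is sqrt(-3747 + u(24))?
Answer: I*sqrt(3747) ≈ 61.213*I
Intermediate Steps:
u(Q) = 2*Q*(-24 + Q) (u(Q) = (-24 + Q)*(2*Q) = 2*Q*(-24 + Q))
sqrt(-3747 + u(24)) = sqrt(-3747 + 2*24*(-24 + 24)) = sqrt(-3747 + 2*24*0) = sqrt(-3747 + 0) = sqrt(-3747) = I*sqrt(3747)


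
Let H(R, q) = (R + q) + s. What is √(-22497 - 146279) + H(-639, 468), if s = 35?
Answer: -136 + 34*I*√146 ≈ -136.0 + 410.82*I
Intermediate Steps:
H(R, q) = 35 + R + q (H(R, q) = (R + q) + 35 = 35 + R + q)
√(-22497 - 146279) + H(-639, 468) = √(-22497 - 146279) + (35 - 639 + 468) = √(-168776) - 136 = 34*I*√146 - 136 = -136 + 34*I*√146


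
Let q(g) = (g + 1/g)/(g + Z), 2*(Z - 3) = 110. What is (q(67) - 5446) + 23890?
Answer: 30894598/1675 ≈ 18445.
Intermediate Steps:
Z = 58 (Z = 3 + (½)*110 = 3 + 55 = 58)
q(g) = (g + 1/g)/(58 + g) (q(g) = (g + 1/g)/(g + 58) = (g + 1/g)/(58 + g))
(q(67) - 5446) + 23890 = ((1 + 67²)/(67*(58 + 67)) - 5446) + 23890 = ((1/67)*(1 + 4489)/125 - 5446) + 23890 = ((1/67)*(1/125)*4490 - 5446) + 23890 = (898/1675 - 5446) + 23890 = -9121152/1675 + 23890 = 30894598/1675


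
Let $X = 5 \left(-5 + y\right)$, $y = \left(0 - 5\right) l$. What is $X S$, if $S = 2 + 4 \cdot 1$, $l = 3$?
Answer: $-600$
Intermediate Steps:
$y = -15$ ($y = \left(0 - 5\right) 3 = \left(-5\right) 3 = -15$)
$S = 6$ ($S = 2 + 4 = 6$)
$X = -100$ ($X = 5 \left(-5 - 15\right) = 5 \left(-20\right) = -100$)
$X S = \left(-100\right) 6 = -600$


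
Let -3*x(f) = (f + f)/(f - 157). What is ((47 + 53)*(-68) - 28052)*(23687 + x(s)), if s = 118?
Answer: -96596325980/117 ≈ -8.2561e+8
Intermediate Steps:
x(f) = -2*f/(3*(-157 + f)) (x(f) = -(f + f)/(3*(f - 157)) = -2*f/(3*(-157 + f)))
((47 + 53)*(-68) - 28052)*(23687 + x(s)) = ((47 + 53)*(-68) - 28052)*(23687 - 2*118/(-471 + 3*118)) = (100*(-68) - 28052)*(23687 - 2*118/(-471 + 354)) = (-6800 - 28052)*(23687 - 2*118/(-117)) = -34852*(23687 - 2*118*(-1/117)) = -34852*(23687 + 236/117) = -34852*2771615/117 = -96596325980/117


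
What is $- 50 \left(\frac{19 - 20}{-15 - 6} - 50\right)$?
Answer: $\frac{52450}{21} \approx 2497.6$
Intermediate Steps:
$- 50 \left(\frac{19 - 20}{-15 - 6} - 50\right) = - 50 \left(- \frac{1}{-21} - 50\right) = - 50 \left(\left(-1\right) \left(- \frac{1}{21}\right) - 50\right) = - 50 \left(\frac{1}{21} - 50\right) = \left(-50\right) \left(- \frac{1049}{21}\right) = \frac{52450}{21}$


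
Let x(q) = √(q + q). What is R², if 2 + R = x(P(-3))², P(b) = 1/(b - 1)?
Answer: 25/4 ≈ 6.2500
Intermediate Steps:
P(b) = 1/(-1 + b)
x(q) = √2*√q (x(q) = √(2*q) = √2*√q)
R = -5/2 (R = -2 + (√2*√(1/(-1 - 3)))² = -2 + (√2*√(1/(-4)))² = -2 + (√2*√(-¼))² = -2 + (√2*(I/2))² = -2 + (I*√2/2)² = -2 - ½ = -5/2 ≈ -2.5000)
R² = (-5/2)² = 25/4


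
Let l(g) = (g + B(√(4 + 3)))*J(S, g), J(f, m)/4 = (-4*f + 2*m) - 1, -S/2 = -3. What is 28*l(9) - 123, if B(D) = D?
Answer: -7179 - 784*√7 ≈ -9253.3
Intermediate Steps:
S = 6 (S = -2*(-3) = 6)
J(f, m) = -4 - 16*f + 8*m (J(f, m) = 4*((-4*f + 2*m) - 1) = 4*(-1 - 4*f + 2*m) = -4 - 16*f + 8*m)
l(g) = (-100 + 8*g)*(g + √7) (l(g) = (g + √(4 + 3))*(-4 - 16*6 + 8*g) = (g + √7)*(-4 - 96 + 8*g) = (g + √7)*(-100 + 8*g) = (-100 + 8*g)*(g + √7))
28*l(9) - 123 = 28*(4*(-25 + 2*9)*(9 + √7)) - 123 = 28*(4*(-25 + 18)*(9 + √7)) - 123 = 28*(4*(-7)*(9 + √7)) - 123 = 28*(-252 - 28*√7) - 123 = (-7056 - 784*√7) - 123 = -7179 - 784*√7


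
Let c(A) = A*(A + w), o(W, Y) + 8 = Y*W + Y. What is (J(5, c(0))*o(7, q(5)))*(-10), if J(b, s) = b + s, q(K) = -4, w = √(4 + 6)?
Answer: 2000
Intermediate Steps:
w = √10 ≈ 3.1623
o(W, Y) = -8 + Y + W*Y (o(W, Y) = -8 + (Y*W + Y) = -8 + (W*Y + Y) = -8 + (Y + W*Y) = -8 + Y + W*Y)
c(A) = A*(A + √10)
(J(5, c(0))*o(7, q(5)))*(-10) = ((5 + 0*(0 + √10))*(-8 - 4 + 7*(-4)))*(-10) = ((5 + 0*√10)*(-8 - 4 - 28))*(-10) = ((5 + 0)*(-40))*(-10) = (5*(-40))*(-10) = -200*(-10) = 2000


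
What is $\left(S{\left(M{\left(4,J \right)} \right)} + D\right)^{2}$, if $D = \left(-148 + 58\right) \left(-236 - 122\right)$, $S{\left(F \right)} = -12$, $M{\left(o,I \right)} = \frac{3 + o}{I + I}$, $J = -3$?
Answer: $1037355264$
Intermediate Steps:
$M{\left(o,I \right)} = \frac{3 + o}{2 I}$
$D = 32220$ ($D = \left(-90\right) \left(-358\right) = 32220$)
$\left(S{\left(M{\left(4,J \right)} \right)} + D\right)^{2} = \left(-12 + 32220\right)^{2} = 32208^{2} = 1037355264$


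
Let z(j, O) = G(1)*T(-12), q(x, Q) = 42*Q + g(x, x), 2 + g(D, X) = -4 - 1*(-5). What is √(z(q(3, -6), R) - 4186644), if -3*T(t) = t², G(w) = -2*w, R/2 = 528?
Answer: 6*I*√116293 ≈ 2046.1*I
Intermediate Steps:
R = 1056 (R = 2*528 = 1056)
g(D, X) = -1 (g(D, X) = -2 + (-4 - 1*(-5)) = -2 + (-4 + 5) = -2 + 1 = -1)
T(t) = -t²/3
q(x, Q) = -1 + 42*Q (q(x, Q) = 42*Q - 1 = -1 + 42*Q)
z(j, O) = 96 (z(j, O) = (-2*1)*(-⅓*(-12)²) = -(-2)*144/3 = -2*(-48) = 96)
√(z(q(3, -6), R) - 4186644) = √(96 - 4186644) = √(-4186548) = 6*I*√116293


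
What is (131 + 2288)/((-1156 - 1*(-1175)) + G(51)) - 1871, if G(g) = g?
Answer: -128551/70 ≈ -1836.4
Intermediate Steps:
(131 + 2288)/((-1156 - 1*(-1175)) + G(51)) - 1871 = (131 + 2288)/((-1156 - 1*(-1175)) + 51) - 1871 = 2419/((-1156 + 1175) + 51) - 1871 = 2419/(19 + 51) - 1871 = 2419/70 - 1871 = -128551/70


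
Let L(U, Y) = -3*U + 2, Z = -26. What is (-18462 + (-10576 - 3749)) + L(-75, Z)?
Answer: -32560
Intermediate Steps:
L(U, Y) = 2 - 3*U
(-18462 + (-10576 - 3749)) + L(-75, Z) = (-18462 + (-10576 - 3749)) + (2 - 3*(-75)) = (-18462 - 14325) + (2 + 225) = -32787 + 227 = -32560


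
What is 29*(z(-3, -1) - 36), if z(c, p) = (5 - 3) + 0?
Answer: -986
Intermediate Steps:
z(c, p) = 2 (z(c, p) = 2 + 0 = 2)
29*(z(-3, -1) - 36) = 29*(2 - 36) = 29*(-34) = -986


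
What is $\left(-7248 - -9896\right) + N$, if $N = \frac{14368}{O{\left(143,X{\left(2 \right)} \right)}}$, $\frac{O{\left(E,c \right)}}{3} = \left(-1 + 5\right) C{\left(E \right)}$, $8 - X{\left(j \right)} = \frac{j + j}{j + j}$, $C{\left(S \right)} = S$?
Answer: $\frac{1139584}{429} \approx 2656.4$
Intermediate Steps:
$X{\left(j \right)} = 7$ ($X{\left(j \right)} = 8 - \frac{j + j}{j + j} = 8 - \frac{2 j}{2 j} = 8 - 2 j \frac{1}{2 j} = 8 - 1 = 7$)
$O{\left(E,c \right)} = 12 E$ ($O{\left(E,c \right)} = 3 \left(-1 + 5\right) E = 3 \cdot 4 E = 12 E$)
$N = \frac{3592}{429}$ ($N = \frac{14368}{12 \cdot 143} = \frac{14368}{1716} = 14368 \cdot \frac{1}{1716} = \frac{3592}{429} \approx 8.373$)
$\left(-7248 - -9896\right) + N = \left(-7248 - -9896\right) + \frac{3592}{429} = \left(-7248 + 9896\right) + \frac{3592}{429} = 2648 + \frac{3592}{429} = \frac{1139584}{429}$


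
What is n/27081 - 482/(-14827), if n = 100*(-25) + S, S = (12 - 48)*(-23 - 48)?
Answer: 13883354/401529987 ≈ 0.034576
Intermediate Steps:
S = 2556 (S = -36*(-71) = 2556)
n = 56 (n = 100*(-25) + 2556 = -2500 + 2556 = 56)
n/27081 - 482/(-14827) = 56/27081 - 482/(-14827) = 56*(1/27081) - 482*(-1/14827) = 56/27081 + 482/14827 = 13883354/401529987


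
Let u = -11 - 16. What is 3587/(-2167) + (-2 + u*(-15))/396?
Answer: -49741/78012 ≈ -0.63761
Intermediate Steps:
u = -27
3587/(-2167) + (-2 + u*(-15))/396 = 3587/(-2167) + (-2 - 27*(-15))/396 = 3587*(-1/2167) + (-2 + 405)*(1/396) = -3587/2167 + 403*(1/396) = -3587/2167 + 403/396 = -49741/78012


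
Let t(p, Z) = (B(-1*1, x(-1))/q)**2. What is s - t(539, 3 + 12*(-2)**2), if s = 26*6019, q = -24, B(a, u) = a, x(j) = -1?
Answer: 90140543/576 ≈ 1.5649e+5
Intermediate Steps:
t(p, Z) = 1/576 (t(p, Z) = (-1*1/(-24))**2 = (-1*(-1/24))**2 = (1/24)**2 = 1/576)
s = 156494
s - t(539, 3 + 12*(-2)**2) = 156494 - 1*1/576 = 156494 - 1/576 = 90140543/576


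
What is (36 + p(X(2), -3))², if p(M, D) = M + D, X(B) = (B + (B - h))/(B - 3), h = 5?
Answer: 1156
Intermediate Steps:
X(B) = (-5 + 2*B)/(-3 + B) (X(B) = (B + (B - 1*5))/(B - 3) = (B + (B - 5))/(-3 + B) = (B + (-5 + B))/(-3 + B) = (-5 + 2*B)/(-3 + B))
p(M, D) = D + M
(36 + p(X(2), -3))² = (36 + (-3 + (-5 + 2*2)/(-3 + 2)))² = (36 + (-3 + (-5 + 4)/(-1)))² = (36 + (-3 - 1*(-1)))² = (36 + (-3 + 1))² = (36 - 2)² = 34² = 1156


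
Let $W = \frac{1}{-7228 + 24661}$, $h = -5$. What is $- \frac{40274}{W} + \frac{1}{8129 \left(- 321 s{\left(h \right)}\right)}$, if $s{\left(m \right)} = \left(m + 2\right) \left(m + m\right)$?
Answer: $- \frac{54961718895137341}{78282270} \approx -7.021 \cdot 10^{8}$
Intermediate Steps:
$W = \frac{1}{17433} \approx 5.7362 \cdot 10^{-5}$
$s{\left(m \right)} = 2 m \left(2 + m\right)$ ($s{\left(m \right)} = \left(2 + m\right) 2 m = 2 m \left(2 + m\right)$)
$- \frac{40274}{W} + \frac{1}{8129 \left(- 321 s{\left(h \right)}\right)} = - 40274 \frac{1}{\frac{1}{17433}} + \frac{1}{8129 \left(- 321 \cdot 2 \left(-5\right) \left(2 - 5\right)\right)} = \left(-40274\right) 17433 + \frac{1}{8129 \left(- 321 \cdot 2 \left(-5\right) \left(-3\right)\right)} = -702096642 + \frac{1}{8129 \left(\left(-321\right) 30\right)} = -702096642 + \frac{1}{8129 \left(-9630\right)} = -702096642 + \frac{1}{8129} \left(- \frac{1}{9630}\right) = -702096642 - \frac{1}{78282270} = - \frac{54961718895137341}{78282270}$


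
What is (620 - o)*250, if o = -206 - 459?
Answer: 321250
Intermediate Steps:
o = -665
(620 - o)*250 = (620 - 1*(-665))*250 = (620 + 665)*250 = 1285*250 = 321250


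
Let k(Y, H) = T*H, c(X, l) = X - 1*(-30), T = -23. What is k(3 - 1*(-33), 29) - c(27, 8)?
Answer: -724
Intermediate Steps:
c(X, l) = 30 + X (c(X, l) = X + 30 = 30 + X)
k(Y, H) = -23*H
k(3 - 1*(-33), 29) - c(27, 8) = -23*29 - (30 + 27) = -667 - 1*57 = -667 - 57 = -724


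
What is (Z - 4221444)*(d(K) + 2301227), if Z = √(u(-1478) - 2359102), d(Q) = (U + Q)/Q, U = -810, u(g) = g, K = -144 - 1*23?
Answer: -1622325776619384/167 + 768611772*I*√590145/167 ≈ -9.7145e+12 + 3.5357e+9*I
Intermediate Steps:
K = -167 (K = -144 - 23 = -167)
d(Q) = (-810 + Q)/Q
Z = 2*I*√590145 (Z = √(-1478 - 2359102) = √(-2360580) = 2*I*√590145 ≈ 1536.4*I)
(Z - 4221444)*(d(K) + 2301227) = (2*I*√590145 - 4221444)*((-810 - 167)/(-167) + 2301227) = (-4221444 + 2*I*√590145)*(-1/167*(-977) + 2301227) = (-4221444 + 2*I*√590145)*(977/167 + 2301227) = (-4221444 + 2*I*√590145)*(384305886/167) = -1622325776619384/167 + 768611772*I*√590145/167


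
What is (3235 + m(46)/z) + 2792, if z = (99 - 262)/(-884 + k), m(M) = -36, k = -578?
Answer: 929769/163 ≈ 5704.1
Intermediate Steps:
z = 163/1462 (z = (99 - 262)/(-884 - 578) = -163/(-1462) = -163*(-1/1462) = 163/1462 ≈ 0.11149)
(3235 + m(46)/z) + 2792 = (3235 - 36/163/1462) + 2792 = (3235 - 36*1462/163) + 2792 = (3235 - 52632/163) + 2792 = 474673/163 + 2792 = 929769/163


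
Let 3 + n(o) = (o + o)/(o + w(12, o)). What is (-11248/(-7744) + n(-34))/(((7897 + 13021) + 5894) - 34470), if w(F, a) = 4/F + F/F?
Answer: -12667/181617128 ≈ -6.9746e-5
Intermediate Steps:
w(F, a) = 1 + 4/F (w(F, a) = 4/F + 1 = 1 + 4/F)
n(o) = -3 + 2*o/(4/3 + o) (n(o) = -3 + (o + o)/(o + (4 + 12)/12) = -3 + (2*o)/(o + (1/12)*16) = -3 + (2*o)/(o + 4/3) = -3 + (2*o)/(4/3 + o) = -3 + 2*o/(4/3 + o))
(-11248/(-7744) + n(-34))/(((7897 + 13021) + 5894) - 34470) = (-11248/(-7744) + 3*(-4 - 1*(-34))/(4 + 3*(-34)))/(((7897 + 13021) + 5894) - 34470) = (-11248*(-1/7744) + 3*(-4 + 34)/(4 - 102))/((20918 + 5894) - 34470) = (703/484 + 3*30/(-98))/(26812 - 34470) = (703/484 + 3*(-1/98)*30)/(-7658) = (703/484 - 45/49)*(-1/7658) = (12667/23716)*(-1/7658) = -12667/181617128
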